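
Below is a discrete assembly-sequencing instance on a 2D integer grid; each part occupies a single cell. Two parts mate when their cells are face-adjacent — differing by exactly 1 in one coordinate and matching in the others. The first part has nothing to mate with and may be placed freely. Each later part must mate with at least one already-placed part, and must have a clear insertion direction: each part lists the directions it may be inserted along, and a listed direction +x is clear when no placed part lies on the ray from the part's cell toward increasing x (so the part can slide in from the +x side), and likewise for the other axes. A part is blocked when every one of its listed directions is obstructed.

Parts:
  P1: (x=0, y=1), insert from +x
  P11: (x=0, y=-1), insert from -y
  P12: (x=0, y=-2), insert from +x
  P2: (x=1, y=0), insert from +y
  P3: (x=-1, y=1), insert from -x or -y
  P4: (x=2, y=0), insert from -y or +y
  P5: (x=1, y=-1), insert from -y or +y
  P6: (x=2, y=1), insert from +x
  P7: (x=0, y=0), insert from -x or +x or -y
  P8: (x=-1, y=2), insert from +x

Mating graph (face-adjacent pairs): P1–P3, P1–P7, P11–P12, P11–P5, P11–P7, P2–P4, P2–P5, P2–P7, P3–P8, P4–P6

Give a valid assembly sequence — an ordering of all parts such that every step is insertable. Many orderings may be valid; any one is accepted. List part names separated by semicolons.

P8; P3; P1; P7; P11; P12; P2; P5; P4; P6

1. P8@(-1, 2) [+x clear] — {P8}
2. P3@(-1, 1) [-x clear] — {P3, P8}
3. P1@(0, 1) [+x clear] — {P1, P3, P8}
4. P7@(0, 0) [-x clear] — {P1, P3, P7, P8}
5. P11@(0, -1) [-y clear] — {P1, P11, P3, P7, P8}
6. P12@(0, -2) [+x clear] — {P1, P11, P12, P3, P7, P8}
7. P2@(1, 0) [+y clear] — {P1, P11, P12, P2, P3, P7, P8}
8. P5@(1, -1) [-y clear] — {P1, P11, P12, P2, P3, P5, P7, P8}
9. P4@(2, 0) [-y clear] — {P1, P11, P12, P2, P3, P4, P5, P7, P8}
10. P6@(2, 1) [+x clear] — {P1, P11, P12, P2, P3, P4, P5, P6, P7, P8}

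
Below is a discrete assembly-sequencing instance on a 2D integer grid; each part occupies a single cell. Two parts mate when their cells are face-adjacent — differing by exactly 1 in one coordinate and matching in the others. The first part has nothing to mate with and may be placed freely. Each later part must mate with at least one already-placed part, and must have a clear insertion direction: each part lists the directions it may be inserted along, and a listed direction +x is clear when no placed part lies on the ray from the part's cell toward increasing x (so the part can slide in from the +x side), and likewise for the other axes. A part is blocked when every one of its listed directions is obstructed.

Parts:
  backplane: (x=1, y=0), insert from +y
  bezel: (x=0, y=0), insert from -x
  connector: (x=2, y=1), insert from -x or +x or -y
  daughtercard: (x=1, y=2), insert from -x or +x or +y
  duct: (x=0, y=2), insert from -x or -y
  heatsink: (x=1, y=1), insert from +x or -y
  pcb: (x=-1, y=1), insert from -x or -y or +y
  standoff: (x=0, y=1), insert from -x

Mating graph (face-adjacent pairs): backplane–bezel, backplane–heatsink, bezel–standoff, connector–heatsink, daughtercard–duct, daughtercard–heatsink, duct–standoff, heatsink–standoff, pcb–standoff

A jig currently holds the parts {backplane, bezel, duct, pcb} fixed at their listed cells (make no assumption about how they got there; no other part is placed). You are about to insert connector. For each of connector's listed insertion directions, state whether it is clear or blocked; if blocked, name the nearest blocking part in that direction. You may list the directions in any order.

-x: nearest on ray is pcb@(-1, 1) ⇒ blocked
+x: ray from connector(2, 1) has no placed part ⇒ clear
-y: ray from connector(2, 1) has no placed part ⇒ clear

+x: clear; -x: blocked by pcb; -y: clear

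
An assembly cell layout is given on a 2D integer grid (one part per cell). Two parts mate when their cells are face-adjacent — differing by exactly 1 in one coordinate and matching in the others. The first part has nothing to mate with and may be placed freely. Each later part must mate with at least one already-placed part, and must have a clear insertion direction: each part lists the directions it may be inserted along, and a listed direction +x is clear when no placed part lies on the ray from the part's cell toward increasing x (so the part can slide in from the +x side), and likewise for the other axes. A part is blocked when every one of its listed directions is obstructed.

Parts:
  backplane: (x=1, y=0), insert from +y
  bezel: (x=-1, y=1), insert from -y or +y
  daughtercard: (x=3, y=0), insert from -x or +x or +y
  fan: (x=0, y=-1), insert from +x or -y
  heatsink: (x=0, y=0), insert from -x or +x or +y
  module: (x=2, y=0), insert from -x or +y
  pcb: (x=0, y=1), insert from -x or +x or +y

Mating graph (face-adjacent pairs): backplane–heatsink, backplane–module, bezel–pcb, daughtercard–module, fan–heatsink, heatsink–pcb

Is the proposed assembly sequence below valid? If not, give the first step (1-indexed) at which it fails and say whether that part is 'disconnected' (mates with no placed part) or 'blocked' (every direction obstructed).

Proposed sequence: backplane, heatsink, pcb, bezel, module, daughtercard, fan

1. backplane@(1, 0) [+y clear] — {backplane}
2. heatsink@(0, 0) [-x clear] — {backplane, heatsink}
3. pcb@(0, 1) [-x clear] — {backplane, heatsink, pcb}
4. bezel@(-1, 1) [-y clear] — {backplane, bezel, heatsink, pcb}
5. module@(2, 0) [+y clear] — {backplane, bezel, heatsink, module, pcb}
6. daughtercard@(3, 0) [+x clear] — {backplane, bezel, daughtercard, heatsink, module, pcb}
7. fan@(0, -1) [+x clear] — {backplane, bezel, daughtercard, fan, heatsink, module, pcb}

Valid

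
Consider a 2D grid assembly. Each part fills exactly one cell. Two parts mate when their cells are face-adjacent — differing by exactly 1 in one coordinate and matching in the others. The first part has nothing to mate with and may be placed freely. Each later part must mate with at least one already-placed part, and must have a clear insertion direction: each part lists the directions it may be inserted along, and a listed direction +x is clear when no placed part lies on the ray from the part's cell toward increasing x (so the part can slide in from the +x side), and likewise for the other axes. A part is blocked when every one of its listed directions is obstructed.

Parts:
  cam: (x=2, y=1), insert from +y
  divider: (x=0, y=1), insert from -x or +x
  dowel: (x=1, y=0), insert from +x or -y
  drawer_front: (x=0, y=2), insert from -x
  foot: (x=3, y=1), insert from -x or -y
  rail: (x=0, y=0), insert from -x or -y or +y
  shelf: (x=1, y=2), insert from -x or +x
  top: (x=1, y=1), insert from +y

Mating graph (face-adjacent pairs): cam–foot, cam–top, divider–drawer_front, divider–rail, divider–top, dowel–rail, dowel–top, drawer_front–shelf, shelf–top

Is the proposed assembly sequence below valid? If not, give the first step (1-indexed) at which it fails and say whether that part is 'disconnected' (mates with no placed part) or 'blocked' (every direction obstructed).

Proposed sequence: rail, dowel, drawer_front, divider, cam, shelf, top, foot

1. rail@(0, 0) [-x clear] — {rail}
2. dowel@(1, 0) [+x clear] — {dowel, rail}
3. drawer_front@(0, 2) — no placed neighbour ⇒ disconnected

Invalid at step 3 (disconnected)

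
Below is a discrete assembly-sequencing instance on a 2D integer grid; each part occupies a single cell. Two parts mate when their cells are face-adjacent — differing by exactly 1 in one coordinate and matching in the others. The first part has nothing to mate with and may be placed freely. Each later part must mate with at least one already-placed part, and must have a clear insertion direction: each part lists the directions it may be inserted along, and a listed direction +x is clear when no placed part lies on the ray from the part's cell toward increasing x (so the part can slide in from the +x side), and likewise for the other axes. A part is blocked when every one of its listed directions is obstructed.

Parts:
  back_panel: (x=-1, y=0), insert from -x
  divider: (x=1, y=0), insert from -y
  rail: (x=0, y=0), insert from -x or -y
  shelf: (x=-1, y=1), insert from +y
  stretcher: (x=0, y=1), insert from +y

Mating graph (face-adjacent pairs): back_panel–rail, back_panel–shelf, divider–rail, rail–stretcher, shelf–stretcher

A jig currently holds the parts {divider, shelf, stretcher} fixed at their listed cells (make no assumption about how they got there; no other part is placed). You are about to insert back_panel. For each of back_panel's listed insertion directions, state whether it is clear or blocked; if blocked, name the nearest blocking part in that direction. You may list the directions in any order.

-x: ray from back_panel(-1, 0) has no placed part ⇒ clear

-x: clear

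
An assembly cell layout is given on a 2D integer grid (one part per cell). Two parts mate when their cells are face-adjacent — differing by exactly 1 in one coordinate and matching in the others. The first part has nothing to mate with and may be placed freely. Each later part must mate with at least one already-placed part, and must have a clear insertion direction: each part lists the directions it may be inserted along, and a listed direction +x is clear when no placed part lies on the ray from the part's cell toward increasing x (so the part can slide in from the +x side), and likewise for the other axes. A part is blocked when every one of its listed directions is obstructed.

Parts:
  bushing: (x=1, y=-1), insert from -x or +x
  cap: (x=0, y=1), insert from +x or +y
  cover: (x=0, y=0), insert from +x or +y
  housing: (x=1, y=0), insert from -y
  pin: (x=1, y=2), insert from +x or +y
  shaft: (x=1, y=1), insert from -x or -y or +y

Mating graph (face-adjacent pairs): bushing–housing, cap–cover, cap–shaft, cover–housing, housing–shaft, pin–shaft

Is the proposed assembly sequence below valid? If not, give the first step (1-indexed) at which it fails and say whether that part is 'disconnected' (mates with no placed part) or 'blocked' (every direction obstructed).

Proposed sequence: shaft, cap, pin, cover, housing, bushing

Valid

1. shaft@(1, 1) [-x clear] — {shaft}
2. cap@(0, 1) [+y clear] — {cap, shaft}
3. pin@(1, 2) [+x clear] — {cap, pin, shaft}
4. cover@(0, 0) [+x clear] — {cap, cover, pin, shaft}
5. housing@(1, 0) [-y clear] — {cap, cover, housing, pin, shaft}
6. bushing@(1, -1) [-x clear] — {bushing, cap, cover, housing, pin, shaft}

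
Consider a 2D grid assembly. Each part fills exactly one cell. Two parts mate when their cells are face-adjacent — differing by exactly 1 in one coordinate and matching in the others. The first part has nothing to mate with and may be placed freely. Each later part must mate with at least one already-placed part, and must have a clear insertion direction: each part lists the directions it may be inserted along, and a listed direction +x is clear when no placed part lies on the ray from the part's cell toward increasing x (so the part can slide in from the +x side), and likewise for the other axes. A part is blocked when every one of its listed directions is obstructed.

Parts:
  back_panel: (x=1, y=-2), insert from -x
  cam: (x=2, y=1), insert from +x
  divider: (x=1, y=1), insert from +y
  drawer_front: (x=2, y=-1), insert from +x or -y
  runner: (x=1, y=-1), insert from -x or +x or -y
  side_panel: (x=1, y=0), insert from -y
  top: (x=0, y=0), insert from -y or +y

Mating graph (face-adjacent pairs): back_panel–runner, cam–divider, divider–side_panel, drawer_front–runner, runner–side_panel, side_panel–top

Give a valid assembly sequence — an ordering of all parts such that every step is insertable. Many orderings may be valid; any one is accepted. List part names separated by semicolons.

1. divider@(1, 1) [+y clear] — {divider}
2. cam@(2, 1) [+x clear] — {cam, divider}
3. side_panel@(1, 0) [-y clear] — {cam, divider, side_panel}
4. top@(0, 0) [-y clear] — {cam, divider, side_panel, top}
5. runner@(1, -1) [-x clear] — {cam, divider, runner, side_panel, top}
6. back_panel@(1, -2) [-x clear] — {back_panel, cam, divider, runner, side_panel, top}
7. drawer_front@(2, -1) [+x clear] — {back_panel, cam, divider, drawer_front, runner, side_panel, top}

divider; cam; side_panel; top; runner; back_panel; drawer_front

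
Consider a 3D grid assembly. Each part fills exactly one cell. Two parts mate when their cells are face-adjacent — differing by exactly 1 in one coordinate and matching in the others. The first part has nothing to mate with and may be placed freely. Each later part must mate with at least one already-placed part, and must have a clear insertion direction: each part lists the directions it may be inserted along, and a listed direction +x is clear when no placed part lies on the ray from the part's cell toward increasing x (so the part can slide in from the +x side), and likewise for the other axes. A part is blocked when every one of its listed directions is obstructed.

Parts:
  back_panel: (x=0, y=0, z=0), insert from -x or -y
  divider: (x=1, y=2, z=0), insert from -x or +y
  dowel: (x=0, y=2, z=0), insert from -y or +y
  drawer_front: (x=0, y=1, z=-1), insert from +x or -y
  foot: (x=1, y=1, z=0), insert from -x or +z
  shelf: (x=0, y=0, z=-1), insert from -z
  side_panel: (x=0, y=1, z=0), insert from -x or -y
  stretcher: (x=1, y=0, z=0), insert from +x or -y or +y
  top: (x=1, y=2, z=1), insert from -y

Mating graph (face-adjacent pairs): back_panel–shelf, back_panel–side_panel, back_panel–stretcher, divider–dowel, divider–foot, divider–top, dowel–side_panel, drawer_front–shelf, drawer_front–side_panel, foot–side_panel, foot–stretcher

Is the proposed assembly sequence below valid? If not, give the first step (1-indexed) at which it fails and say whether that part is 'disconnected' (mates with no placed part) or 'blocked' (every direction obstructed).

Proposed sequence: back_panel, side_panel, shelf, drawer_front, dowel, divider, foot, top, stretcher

Valid

1. back_panel@(0, 0, 0) [-x clear] — {back_panel}
2. side_panel@(0, 1, 0) [-x clear] — {back_panel, side_panel}
3. shelf@(0, 0, -1) [-z clear] — {back_panel, shelf, side_panel}
4. drawer_front@(0, 1, -1) [+x clear] — {back_panel, drawer_front, shelf, side_panel}
5. dowel@(0, 2, 0) [+y clear] — {back_panel, dowel, drawer_front, shelf, side_panel}
6. divider@(1, 2, 0) [+y clear] — {back_panel, divider, dowel, drawer_front, shelf, side_panel}
7. foot@(1, 1, 0) [+z clear] — {back_panel, divider, dowel, drawer_front, foot, shelf, side_panel}
8. top@(1, 2, 1) [-y clear] — {back_panel, divider, dowel, drawer_front, foot, shelf, side_panel, top}
9. stretcher@(1, 0, 0) [+x clear] — {back_panel, divider, dowel, drawer_front, foot, shelf, side_panel, stretcher, top}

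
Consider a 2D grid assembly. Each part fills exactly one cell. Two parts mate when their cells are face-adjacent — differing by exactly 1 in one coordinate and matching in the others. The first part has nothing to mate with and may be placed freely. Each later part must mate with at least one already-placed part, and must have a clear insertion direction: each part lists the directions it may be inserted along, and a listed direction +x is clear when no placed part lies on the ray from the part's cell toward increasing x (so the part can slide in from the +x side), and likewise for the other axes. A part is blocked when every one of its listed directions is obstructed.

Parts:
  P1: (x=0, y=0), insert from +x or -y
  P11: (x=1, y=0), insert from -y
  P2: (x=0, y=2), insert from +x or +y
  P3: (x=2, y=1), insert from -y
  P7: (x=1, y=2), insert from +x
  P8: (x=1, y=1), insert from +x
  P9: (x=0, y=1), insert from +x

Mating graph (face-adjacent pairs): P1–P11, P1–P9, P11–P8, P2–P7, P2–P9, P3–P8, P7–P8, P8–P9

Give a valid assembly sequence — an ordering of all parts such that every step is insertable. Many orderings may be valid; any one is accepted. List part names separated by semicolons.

1. P11@(1, 0) [-y clear] — {P11}
2. P1@(0, 0) [-y clear] — {P1, P11}
3. P9@(0, 1) [+x clear] — {P1, P11, P9}
4. P8@(1, 1) [+x clear] — {P1, P11, P8, P9}
5. P3@(2, 1) [-y clear] — {P1, P11, P3, P8, P9}
6. P7@(1, 2) [+x clear] — {P1, P11, P3, P7, P8, P9}
7. P2@(0, 2) [+y clear] — {P1, P11, P2, P3, P7, P8, P9}

P11; P1; P9; P8; P3; P7; P2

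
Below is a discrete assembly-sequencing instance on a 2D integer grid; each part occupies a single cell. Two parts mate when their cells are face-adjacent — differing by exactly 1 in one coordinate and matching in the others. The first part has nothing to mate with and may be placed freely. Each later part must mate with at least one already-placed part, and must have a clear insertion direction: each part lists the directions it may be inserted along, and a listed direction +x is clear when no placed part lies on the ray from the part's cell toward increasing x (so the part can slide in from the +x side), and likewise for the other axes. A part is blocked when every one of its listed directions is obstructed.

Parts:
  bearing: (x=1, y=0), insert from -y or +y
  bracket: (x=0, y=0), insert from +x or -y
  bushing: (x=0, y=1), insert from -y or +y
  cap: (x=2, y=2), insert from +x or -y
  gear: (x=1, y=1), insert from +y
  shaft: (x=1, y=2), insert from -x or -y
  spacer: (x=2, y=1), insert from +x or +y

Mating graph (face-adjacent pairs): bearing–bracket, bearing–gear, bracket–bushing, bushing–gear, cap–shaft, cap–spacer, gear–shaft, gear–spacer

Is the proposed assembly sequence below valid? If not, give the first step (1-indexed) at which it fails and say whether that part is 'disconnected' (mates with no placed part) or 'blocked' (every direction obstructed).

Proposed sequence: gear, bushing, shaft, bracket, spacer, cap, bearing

1. gear@(1, 1) [+y clear] — {gear}
2. bushing@(0, 1) [-y clear] — {bushing, gear}
3. shaft@(1, 2) [-x clear] — {bushing, gear, shaft}
4. bracket@(0, 0) [+x clear] — {bracket, bushing, gear, shaft}
5. spacer@(2, 1) [+x clear] — {bracket, bushing, gear, shaft, spacer}
6. cap@(2, 2) [+x clear] — {bracket, bushing, cap, gear, shaft, spacer}
7. bearing@(1, 0) [-y clear] — {bearing, bracket, bushing, cap, gear, shaft, spacer}

Valid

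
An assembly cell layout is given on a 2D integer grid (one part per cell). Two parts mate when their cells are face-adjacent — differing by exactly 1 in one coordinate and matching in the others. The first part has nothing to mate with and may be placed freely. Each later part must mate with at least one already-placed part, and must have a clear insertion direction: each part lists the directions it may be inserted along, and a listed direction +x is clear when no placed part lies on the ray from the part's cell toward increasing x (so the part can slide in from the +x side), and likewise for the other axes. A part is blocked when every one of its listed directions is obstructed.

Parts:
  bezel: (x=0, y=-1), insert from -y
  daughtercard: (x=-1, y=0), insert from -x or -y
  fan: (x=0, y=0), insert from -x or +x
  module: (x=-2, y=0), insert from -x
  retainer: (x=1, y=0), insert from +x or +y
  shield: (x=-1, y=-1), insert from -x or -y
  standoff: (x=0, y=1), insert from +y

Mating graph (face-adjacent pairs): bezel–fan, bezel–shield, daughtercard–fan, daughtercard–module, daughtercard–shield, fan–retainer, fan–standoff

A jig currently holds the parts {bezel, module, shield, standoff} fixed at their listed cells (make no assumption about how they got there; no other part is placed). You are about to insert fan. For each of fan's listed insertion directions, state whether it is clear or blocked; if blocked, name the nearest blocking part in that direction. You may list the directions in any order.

-x: nearest on ray is module@(-2, 0) ⇒ blocked
+x: ray from fan(0, 0) has no placed part ⇒ clear

+x: clear; -x: blocked by module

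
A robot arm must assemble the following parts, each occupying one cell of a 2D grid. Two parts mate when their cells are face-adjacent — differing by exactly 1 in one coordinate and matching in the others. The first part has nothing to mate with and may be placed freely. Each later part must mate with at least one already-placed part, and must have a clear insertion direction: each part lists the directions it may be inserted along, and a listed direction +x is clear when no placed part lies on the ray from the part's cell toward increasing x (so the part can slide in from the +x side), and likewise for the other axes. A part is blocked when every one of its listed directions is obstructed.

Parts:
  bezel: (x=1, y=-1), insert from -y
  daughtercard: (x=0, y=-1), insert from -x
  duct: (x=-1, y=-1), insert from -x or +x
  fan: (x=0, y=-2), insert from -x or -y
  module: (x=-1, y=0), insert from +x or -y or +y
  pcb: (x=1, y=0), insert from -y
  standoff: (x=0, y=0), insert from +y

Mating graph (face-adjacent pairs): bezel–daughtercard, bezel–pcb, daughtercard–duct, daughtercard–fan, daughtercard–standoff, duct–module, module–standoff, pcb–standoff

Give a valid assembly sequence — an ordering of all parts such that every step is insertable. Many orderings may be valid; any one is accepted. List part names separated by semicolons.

1. pcb@(1, 0) [-y clear] — {pcb}
2. bezel@(1, -1) [-y clear] — {bezel, pcb}
3. daughtercard@(0, -1) [-x clear] — {bezel, daughtercard, pcb}
4. fan@(0, -2) [-x clear] — {bezel, daughtercard, fan, pcb}
5. standoff@(0, 0) [+y clear] — {bezel, daughtercard, fan, pcb, standoff}
6. module@(-1, 0) [-y clear] — {bezel, daughtercard, fan, module, pcb, standoff}
7. duct@(-1, -1) [-x clear] — {bezel, daughtercard, duct, fan, module, pcb, standoff}

pcb; bezel; daughtercard; fan; standoff; module; duct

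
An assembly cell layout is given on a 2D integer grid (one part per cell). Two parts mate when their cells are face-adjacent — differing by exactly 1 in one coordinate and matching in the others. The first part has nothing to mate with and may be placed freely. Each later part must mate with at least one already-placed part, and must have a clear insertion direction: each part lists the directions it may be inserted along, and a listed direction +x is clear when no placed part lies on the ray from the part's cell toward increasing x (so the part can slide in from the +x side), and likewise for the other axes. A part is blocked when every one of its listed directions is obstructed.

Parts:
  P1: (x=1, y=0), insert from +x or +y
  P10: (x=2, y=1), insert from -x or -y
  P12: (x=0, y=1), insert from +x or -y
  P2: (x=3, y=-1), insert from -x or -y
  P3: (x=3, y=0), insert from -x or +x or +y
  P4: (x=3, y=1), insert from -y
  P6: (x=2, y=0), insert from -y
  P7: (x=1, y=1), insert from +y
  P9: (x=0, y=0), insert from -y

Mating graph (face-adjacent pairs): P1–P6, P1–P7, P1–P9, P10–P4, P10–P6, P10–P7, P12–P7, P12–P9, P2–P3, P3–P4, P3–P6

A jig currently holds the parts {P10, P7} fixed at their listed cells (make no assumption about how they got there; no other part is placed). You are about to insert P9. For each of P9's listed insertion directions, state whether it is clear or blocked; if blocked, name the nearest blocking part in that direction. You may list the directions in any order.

-y: ray from P9(0, 0) has no placed part ⇒ clear

-y: clear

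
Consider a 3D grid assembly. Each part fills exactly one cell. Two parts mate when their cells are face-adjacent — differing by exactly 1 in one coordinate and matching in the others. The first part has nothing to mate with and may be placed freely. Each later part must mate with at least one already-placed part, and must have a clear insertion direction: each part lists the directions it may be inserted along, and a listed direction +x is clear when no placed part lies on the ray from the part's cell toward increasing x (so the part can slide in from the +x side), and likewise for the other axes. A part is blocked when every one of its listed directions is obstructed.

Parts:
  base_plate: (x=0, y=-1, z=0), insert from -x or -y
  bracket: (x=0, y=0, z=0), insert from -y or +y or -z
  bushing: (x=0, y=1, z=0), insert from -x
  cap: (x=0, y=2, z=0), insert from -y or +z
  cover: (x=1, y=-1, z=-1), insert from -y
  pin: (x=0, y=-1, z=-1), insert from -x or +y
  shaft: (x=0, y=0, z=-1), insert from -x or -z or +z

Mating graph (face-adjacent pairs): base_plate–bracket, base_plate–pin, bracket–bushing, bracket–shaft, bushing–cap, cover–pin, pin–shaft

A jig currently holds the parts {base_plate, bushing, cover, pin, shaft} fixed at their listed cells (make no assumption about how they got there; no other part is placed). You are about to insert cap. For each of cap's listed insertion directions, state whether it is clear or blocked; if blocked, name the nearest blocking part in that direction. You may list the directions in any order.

-y: nearest on ray is bushing@(0, 1, 0) ⇒ blocked
+z: ray from cap(0, 2, 0) has no placed part ⇒ clear

+z: clear; -y: blocked by bushing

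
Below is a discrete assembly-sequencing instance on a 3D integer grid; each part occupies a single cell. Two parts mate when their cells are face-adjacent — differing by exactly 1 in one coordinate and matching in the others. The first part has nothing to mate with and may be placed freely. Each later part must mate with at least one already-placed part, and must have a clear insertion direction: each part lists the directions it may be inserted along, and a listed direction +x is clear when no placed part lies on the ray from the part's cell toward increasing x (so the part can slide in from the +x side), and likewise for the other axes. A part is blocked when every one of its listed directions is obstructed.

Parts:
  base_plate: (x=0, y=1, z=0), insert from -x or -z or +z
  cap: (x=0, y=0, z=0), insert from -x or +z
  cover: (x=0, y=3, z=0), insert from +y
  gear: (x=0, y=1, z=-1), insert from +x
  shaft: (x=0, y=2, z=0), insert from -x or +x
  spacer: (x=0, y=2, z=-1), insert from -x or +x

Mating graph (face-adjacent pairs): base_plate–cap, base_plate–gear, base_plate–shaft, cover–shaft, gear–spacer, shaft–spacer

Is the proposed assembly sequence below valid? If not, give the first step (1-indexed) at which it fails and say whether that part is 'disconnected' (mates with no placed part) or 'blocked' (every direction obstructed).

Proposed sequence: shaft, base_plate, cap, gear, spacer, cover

1. shaft@(0, 2, 0) [-x clear] — {shaft}
2. base_plate@(0, 1, 0) [-x clear] — {base_plate, shaft}
3. cap@(0, 0, 0) [-x clear] — {base_plate, cap, shaft}
4. gear@(0, 1, -1) [+x clear] — {base_plate, cap, gear, shaft}
5. spacer@(0, 2, -1) [-x clear] — {base_plate, cap, gear, shaft, spacer}
6. cover@(0, 3, 0) [+y clear] — {base_plate, cap, cover, gear, shaft, spacer}

Valid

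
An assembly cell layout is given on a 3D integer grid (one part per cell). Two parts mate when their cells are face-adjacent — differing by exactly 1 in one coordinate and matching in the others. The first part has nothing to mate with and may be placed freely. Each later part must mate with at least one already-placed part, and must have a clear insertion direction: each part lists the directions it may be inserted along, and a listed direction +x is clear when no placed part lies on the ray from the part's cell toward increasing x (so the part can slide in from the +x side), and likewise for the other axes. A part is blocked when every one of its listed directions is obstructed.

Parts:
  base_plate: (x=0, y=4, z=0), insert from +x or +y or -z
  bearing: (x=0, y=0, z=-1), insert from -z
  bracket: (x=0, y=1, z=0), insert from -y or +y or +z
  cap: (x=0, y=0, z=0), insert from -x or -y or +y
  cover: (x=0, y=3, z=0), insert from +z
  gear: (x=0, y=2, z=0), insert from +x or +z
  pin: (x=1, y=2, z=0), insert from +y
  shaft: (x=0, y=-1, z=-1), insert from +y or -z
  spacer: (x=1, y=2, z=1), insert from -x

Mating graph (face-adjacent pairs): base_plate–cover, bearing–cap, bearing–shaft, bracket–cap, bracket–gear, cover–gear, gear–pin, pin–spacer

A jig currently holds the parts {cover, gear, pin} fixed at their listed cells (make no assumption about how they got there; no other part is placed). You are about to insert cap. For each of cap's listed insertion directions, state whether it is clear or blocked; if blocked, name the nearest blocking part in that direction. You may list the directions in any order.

-x: ray from cap(0, 0, 0) has no placed part ⇒ clear
-y: ray from cap(0, 0, 0) has no placed part ⇒ clear
+y: nearest on ray is gear@(0, 2, 0) ⇒ blocked

+y: blocked by gear; -x: clear; -y: clear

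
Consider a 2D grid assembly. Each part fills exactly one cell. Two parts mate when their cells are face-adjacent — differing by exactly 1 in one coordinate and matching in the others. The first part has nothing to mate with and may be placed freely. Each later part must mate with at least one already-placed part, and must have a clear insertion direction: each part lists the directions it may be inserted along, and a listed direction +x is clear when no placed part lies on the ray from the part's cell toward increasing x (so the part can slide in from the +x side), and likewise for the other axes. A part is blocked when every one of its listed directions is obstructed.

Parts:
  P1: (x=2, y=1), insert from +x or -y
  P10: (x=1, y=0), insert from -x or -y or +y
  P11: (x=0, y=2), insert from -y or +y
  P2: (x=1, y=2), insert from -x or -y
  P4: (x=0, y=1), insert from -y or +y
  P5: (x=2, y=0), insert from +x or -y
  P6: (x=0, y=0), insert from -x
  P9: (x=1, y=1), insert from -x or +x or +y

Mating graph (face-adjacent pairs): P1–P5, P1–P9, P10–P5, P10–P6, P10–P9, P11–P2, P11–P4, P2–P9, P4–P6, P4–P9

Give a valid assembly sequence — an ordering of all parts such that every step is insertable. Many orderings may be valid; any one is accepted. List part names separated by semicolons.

1. P5@(2, 0) [+x clear] — {P5}
2. P1@(2, 1) [+x clear] — {P1, P5}
3. P9@(1, 1) [-x clear] — {P1, P5, P9}
4. P4@(0, 1) [-y clear] — {P1, P4, P5, P9}
5. P2@(1, 2) [-x clear] — {P1, P2, P4, P5, P9}
6. P11@(0, 2) [+y clear] — {P1, P11, P2, P4, P5, P9}
7. P6@(0, 0) [-x clear] — {P1, P11, P2, P4, P5, P6, P9}
8. P10@(1, 0) [-y clear] — {P1, P10, P11, P2, P4, P5, P6, P9}

P5; P1; P9; P4; P2; P11; P6; P10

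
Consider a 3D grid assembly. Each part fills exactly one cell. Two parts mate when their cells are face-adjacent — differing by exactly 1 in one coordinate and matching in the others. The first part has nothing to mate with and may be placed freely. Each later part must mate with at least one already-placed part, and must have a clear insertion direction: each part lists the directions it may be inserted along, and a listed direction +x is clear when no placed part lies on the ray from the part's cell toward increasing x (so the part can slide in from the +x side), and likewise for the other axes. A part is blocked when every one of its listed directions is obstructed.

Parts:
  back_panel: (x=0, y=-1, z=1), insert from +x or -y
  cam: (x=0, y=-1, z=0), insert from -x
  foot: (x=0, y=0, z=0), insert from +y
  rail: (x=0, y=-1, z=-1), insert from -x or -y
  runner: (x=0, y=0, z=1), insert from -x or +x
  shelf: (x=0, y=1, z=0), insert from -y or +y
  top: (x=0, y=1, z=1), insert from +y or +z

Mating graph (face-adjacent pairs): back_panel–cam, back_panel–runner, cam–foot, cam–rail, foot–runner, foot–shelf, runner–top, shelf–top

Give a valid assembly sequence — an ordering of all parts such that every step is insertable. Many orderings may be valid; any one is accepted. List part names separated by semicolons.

back_panel; cam; foot; shelf; top; runner; rail

1. back_panel@(0, -1, 1) [+x clear] — {back_panel}
2. cam@(0, -1, 0) [-x clear] — {back_panel, cam}
3. foot@(0, 0, 0) [+y clear] — {back_panel, cam, foot}
4. shelf@(0, 1, 0) [+y clear] — {back_panel, cam, foot, shelf}
5. top@(0, 1, 1) [+y clear] — {back_panel, cam, foot, shelf, top}
6. runner@(0, 0, 1) [-x clear] — {back_panel, cam, foot, runner, shelf, top}
7. rail@(0, -1, -1) [-x clear] — {back_panel, cam, foot, rail, runner, shelf, top}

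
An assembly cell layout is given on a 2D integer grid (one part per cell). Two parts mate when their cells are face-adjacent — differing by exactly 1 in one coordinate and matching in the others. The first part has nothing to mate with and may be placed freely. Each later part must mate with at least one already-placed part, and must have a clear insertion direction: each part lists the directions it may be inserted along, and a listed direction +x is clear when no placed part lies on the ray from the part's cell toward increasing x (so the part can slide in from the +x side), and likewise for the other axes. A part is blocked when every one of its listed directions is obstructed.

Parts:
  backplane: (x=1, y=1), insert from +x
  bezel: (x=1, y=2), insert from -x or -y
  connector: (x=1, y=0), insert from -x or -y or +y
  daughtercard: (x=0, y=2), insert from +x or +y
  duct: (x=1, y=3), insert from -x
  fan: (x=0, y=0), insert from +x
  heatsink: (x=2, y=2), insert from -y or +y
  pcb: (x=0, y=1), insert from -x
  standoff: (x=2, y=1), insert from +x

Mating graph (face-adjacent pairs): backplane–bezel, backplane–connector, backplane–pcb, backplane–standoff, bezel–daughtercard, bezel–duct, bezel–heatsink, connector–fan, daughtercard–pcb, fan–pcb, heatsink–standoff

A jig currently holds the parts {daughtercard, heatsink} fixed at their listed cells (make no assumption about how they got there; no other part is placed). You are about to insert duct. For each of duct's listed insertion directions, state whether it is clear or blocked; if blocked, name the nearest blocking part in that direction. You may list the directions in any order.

-x: clear

-x: ray from duct(1, 3) has no placed part ⇒ clear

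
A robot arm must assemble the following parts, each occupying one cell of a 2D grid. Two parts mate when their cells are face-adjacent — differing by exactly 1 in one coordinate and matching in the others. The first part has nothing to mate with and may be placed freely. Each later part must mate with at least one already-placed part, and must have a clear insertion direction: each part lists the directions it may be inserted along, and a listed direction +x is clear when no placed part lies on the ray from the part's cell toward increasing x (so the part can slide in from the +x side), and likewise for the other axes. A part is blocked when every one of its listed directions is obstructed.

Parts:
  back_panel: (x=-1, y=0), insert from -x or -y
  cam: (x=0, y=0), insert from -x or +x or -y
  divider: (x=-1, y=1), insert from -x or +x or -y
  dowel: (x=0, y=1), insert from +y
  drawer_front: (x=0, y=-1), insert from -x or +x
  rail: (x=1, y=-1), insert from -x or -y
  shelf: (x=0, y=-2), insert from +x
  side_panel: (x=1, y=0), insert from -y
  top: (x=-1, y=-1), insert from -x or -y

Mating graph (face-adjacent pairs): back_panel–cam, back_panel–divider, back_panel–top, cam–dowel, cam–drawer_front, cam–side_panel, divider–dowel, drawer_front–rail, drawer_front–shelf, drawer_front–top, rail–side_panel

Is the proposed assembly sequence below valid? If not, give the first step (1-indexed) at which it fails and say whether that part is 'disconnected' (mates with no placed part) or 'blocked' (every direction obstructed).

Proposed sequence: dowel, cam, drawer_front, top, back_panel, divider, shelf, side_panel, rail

1. dowel@(0, 1) [+y clear] — {dowel}
2. cam@(0, 0) [-x clear] — {cam, dowel}
3. drawer_front@(0, -1) [-x clear] — {cam, dowel, drawer_front}
4. top@(-1, -1) [-x clear] — {cam, dowel, drawer_front, top}
5. back_panel@(-1, 0) [-x clear] — {back_panel, cam, dowel, drawer_front, top}
6. divider@(-1, 1) [-x clear] — {back_panel, cam, divider, dowel, drawer_front, top}
7. shelf@(0, -2) [+x clear] — {back_panel, cam, divider, dowel, drawer_front, shelf, top}
8. side_panel@(1, 0) [-y clear] — {back_panel, cam, divider, dowel, drawer_front, shelf, side_panel, top}
9. rail@(1, -1) [-y clear] — {back_panel, cam, divider, dowel, drawer_front, rail, shelf, side_panel, top}

Valid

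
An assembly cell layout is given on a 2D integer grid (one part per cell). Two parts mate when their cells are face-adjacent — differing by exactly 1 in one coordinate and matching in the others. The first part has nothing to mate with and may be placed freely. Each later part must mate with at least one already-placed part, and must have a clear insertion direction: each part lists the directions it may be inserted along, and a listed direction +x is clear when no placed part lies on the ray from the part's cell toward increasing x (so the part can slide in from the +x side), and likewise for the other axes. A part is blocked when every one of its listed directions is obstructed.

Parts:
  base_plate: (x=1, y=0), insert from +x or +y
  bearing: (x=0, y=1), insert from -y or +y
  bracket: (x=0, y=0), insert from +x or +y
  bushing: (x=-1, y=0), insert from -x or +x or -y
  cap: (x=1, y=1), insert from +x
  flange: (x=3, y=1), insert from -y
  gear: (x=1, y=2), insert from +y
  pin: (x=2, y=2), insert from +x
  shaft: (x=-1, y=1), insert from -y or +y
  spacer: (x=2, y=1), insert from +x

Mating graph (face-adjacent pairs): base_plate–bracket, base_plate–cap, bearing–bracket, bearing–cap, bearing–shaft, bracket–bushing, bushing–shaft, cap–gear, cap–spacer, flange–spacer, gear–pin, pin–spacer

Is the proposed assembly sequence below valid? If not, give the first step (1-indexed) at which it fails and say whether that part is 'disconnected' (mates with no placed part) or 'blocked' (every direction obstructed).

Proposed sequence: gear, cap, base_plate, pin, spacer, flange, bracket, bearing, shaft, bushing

1. gear@(1, 2) [+y clear] — {gear}
2. cap@(1, 1) [+x clear] — {cap, gear}
3. base_plate@(1, 0) [+x clear] — {base_plate, cap, gear}
4. pin@(2, 2) [+x clear] — {base_plate, cap, gear, pin}
5. spacer@(2, 1) [+x clear] — {base_plate, cap, gear, pin, spacer}
6. flange@(3, 1) [-y clear] — {base_plate, cap, flange, gear, pin, spacer}
7. bracket@(0, 0) [+y clear] — {base_plate, bracket, cap, flange, gear, pin, spacer}
8. bearing@(0, 1) [+y clear] — {base_plate, bearing, bracket, cap, flange, gear, pin, spacer}
9. shaft@(-1, 1) [-y clear] — {base_plate, bearing, bracket, cap, flange, gear, pin, shaft, spacer}
10. bushing@(-1, 0) [-x clear] — {base_plate, bearing, bracket, bushing, cap, flange, gear, pin, shaft, spacer}

Valid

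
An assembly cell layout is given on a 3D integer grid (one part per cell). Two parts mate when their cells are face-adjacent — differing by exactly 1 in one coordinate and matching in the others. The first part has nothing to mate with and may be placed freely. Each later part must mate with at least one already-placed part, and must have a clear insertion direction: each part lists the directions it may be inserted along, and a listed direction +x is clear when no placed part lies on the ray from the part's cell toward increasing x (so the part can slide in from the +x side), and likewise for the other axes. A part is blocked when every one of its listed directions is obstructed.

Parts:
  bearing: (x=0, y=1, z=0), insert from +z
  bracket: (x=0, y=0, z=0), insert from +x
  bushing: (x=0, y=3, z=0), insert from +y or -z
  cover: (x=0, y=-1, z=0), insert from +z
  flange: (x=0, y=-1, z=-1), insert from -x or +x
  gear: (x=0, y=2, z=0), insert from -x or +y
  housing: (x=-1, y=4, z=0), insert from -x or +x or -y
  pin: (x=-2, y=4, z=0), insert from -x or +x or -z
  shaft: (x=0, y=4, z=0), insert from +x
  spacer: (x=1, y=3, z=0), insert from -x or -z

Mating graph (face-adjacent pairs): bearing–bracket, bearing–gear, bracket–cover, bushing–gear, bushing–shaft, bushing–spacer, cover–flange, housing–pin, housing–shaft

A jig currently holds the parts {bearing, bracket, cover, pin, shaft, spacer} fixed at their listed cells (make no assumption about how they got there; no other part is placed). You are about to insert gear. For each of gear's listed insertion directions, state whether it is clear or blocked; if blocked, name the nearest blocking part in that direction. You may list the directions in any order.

+y: blocked by shaft; -x: clear

-x: ray from gear(0, 2, 0) has no placed part ⇒ clear
+y: nearest on ray is shaft@(0, 4, 0) ⇒ blocked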